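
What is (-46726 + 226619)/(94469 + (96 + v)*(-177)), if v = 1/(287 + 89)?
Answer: 67639768/29131175 ≈ 2.3219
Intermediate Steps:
v = 1/376 ≈ 0.0026596
(-46726 + 226619)/(94469 + (96 + v)*(-177)) = (-46726 + 226619)/(94469 + (96 + 1/376)*(-177)) = 179893/(94469 + (36097/376)*(-177)) = 179893/(94469 - 6389169/376) = 179893/(29131175/376) = 179893*(376/29131175) = 67639768/29131175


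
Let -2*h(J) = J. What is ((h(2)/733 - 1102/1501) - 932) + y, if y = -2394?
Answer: -192641275/57907 ≈ -3326.7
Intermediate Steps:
h(J) = -J/2
((h(2)/733 - 1102/1501) - 932) + y = ((-½*2/733 - 1102/1501) - 932) - 2394 = ((-1*1/733 - 1102*1/1501) - 932) - 2394 = ((-1/733 - 58/79) - 932) - 2394 = (-42593/57907 - 932) - 2394 = -54011917/57907 - 2394 = -192641275/57907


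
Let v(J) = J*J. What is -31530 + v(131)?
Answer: -14369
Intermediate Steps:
v(J) = J²
-31530 + v(131) = -31530 + 131² = -31530 + 17161 = -14369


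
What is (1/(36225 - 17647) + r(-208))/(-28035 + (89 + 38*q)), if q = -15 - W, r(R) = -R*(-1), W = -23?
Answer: 3864223/513533076 ≈ 0.0075248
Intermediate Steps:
r(R) = R
q = 8 (q = -15 - 1*(-23) = -15 + 23 = 8)
(1/(36225 - 17647) + r(-208))/(-28035 + (89 + 38*q)) = (1/(36225 - 17647) - 208)/(-28035 + (89 + 38*8)) = (1/18578 - 208)/(-28035 + (89 + 304)) = (1/18578 - 208)/(-28035 + 393) = -3864223/18578/(-27642) = -3864223/18578*(-1/27642) = 3864223/513533076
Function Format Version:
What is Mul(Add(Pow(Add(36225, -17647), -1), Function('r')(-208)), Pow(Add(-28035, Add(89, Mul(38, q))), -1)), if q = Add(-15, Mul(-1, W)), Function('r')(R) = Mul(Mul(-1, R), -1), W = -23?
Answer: Rational(3864223, 513533076) ≈ 0.0075248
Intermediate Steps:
Function('r')(R) = R
q = 8 (q = Add(-15, Mul(-1, -23)) = Add(-15, 23) = 8)
Mul(Add(Pow(Add(36225, -17647), -1), Function('r')(-208)), Pow(Add(-28035, Add(89, Mul(38, q))), -1)) = Mul(Add(Pow(Add(36225, -17647), -1), -208), Pow(Add(-28035, Add(89, Mul(38, 8))), -1)) = Mul(Add(Pow(18578, -1), -208), Pow(Add(-28035, Add(89, 304)), -1)) = Mul(Add(Rational(1, 18578), -208), Pow(Add(-28035, 393), -1)) = Mul(Rational(-3864223, 18578), Pow(-27642, -1)) = Mul(Rational(-3864223, 18578), Rational(-1, 27642)) = Rational(3864223, 513533076)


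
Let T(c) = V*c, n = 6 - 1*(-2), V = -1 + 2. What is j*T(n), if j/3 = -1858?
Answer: -44592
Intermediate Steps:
V = 1
j = -5574 (j = 3*(-1858) = -5574)
n = 8 (n = 6 + 2 = 8)
T(c) = c (T(c) = 1*c = c)
j*T(n) = -5574*8 = -44592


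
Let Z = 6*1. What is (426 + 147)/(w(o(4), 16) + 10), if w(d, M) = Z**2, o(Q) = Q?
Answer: 573/46 ≈ 12.457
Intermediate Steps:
Z = 6
w(d, M) = 36 (w(d, M) = 6**2 = 36)
(426 + 147)/(w(o(4), 16) + 10) = (426 + 147)/(36 + 10) = 573/46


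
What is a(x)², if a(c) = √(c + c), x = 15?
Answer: 30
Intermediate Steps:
a(c) = √2*√c (a(c) = √(2*c) = √2*√c)
a(x)² = (√2*√15)² = (√30)² = 30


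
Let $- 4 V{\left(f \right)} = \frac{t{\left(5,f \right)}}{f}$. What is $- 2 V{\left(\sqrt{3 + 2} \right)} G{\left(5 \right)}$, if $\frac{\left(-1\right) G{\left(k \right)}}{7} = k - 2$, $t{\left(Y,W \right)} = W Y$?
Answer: $- \frac{105}{2} \approx -52.5$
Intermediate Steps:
$G{\left(k \right)} = 14 - 7 k$ ($G{\left(k \right)} = - 7 \left(k - 2\right) = - 7 \left(-2 + k\right) = 14 - 7 k$)
$V{\left(f \right)} = - \frac{5}{4}$ ($V{\left(f \right)} = - \frac{f 5 \frac{1}{f}}{4} = - \frac{5 f \frac{1}{f}}{4} = \left(- \frac{1}{4}\right) 5 = - \frac{5}{4}$)
$- 2 V{\left(\sqrt{3 + 2} \right)} G{\left(5 \right)} = \left(-2\right) \left(- \frac{5}{4}\right) \left(14 - 35\right) = \frac{5 \left(14 - 35\right)}{2} = \frac{5}{2} \left(-21\right) = - \frac{105}{2}$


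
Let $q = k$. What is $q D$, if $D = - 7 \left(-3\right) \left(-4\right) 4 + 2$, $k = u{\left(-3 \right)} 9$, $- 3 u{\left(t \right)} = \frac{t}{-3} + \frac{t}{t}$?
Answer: $2004$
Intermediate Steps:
$u{\left(t \right)} = - \frac{1}{3} + \frac{t}{9}$ ($u{\left(t \right)} = - \frac{\frac{t}{-3} + \frac{t}{t}}{3} = - \frac{t \left(- \frac{1}{3}\right) + 1}{3} = - \frac{- \frac{t}{3} + 1}{3} = - \frac{1 - \frac{t}{3}}{3} = - \frac{1}{3} + \frac{t}{9}$)
$k = -6$ ($k = \left(- \frac{1}{3} + \frac{1}{9} \left(-3\right)\right) 9 = \left(- \frac{1}{3} - \frac{1}{3}\right) 9 = \left(- \frac{2}{3}\right) 9 = -6$)
$q = -6$
$D = -334$ ($D = - 7 \cdot 12 \cdot 4 + 2 = \left(-7\right) 48 + 2 = -336 + 2 = -334$)
$q D = \left(-6\right) \left(-334\right) = 2004$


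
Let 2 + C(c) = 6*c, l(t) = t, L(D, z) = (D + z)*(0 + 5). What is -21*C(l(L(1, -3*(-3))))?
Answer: -6258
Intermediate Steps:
L(D, z) = 5*D + 5*z (L(D, z) = (D + z)*5 = 5*D + 5*z)
C(c) = -2 + 6*c
-21*C(l(L(1, -3*(-3)))) = -21*(-2 + 6*(5*1 + 5*(-3*(-3)))) = -21*(-2 + 6*(5 + 5*9)) = -21*(-2 + 6*(5 + 45)) = -21*(-2 + 6*50) = -21*(-2 + 300) = -21*298 = -6258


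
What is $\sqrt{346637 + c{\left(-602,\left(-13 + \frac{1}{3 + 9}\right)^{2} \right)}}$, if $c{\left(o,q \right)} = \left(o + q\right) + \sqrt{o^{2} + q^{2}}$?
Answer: $\frac{\sqrt{49853065 + \sqrt{8092009969}}}{12} \approx 588.92$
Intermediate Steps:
$c{\left(o,q \right)} = o + q + \sqrt{o^{2} + q^{2}}$
$\sqrt{346637 + c{\left(-602,\left(-13 + \frac{1}{3 + 9}\right)^{2} \right)}} = \sqrt{346637 + \left(-602 + \left(-13 + \frac{1}{3 + 9}\right)^{2} + \sqrt{\left(-602\right)^{2} + \left(\left(-13 + \frac{1}{3 + 9}\right)^{2}\right)^{2}}\right)} = \sqrt{346637 + \left(-602 + \left(-13 + \frac{1}{12}\right)^{2} + \sqrt{362404 + \left(\left(-13 + \frac{1}{12}\right)^{2}\right)^{2}}\right)} = \sqrt{346637 + \left(-602 + \left(- \frac{155}{12}\right)^{2} + \sqrt{362404 + \left(\left(- \frac{155}{12}\right)^{2}\right)^{2}}\right)} = \sqrt{346637 + \left(-602 + \frac{24025}{144} + \sqrt{362404 + \left(\frac{24025}{144}\right)^{2}}\right)} = \sqrt{346637 + \left(-602 + \frac{24025}{144} + \sqrt{362404 + \frac{577200625}{20736}}\right)} = \sqrt{346637 + \left(-602 + \frac{24025}{144} + \sqrt{\frac{8092009969}{20736}}\right)} = \sqrt{346637 + \left(-602 + \frac{24025}{144} + \frac{\sqrt{8092009969}}{144}\right)} = \sqrt{346637 - \left(\frac{62663}{144} - \frac{\sqrt{8092009969}}{144}\right)} = \sqrt{\frac{49853065}{144} + \frac{\sqrt{8092009969}}{144}}$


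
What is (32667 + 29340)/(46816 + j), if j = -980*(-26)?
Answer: 62007/72296 ≈ 0.85768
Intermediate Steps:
j = 25480
(32667 + 29340)/(46816 + j) = (32667 + 29340)/(46816 + 25480) = 62007/72296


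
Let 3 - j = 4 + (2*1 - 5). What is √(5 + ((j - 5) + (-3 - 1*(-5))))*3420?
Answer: 6840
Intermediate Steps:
j = 2 (j = 3 - (4 + (2*1 - 5)) = 3 - (4 + (2 - 5)) = 3 - (4 - 3) = 3 - 1*1 = 3 - 1 = 2)
√(5 + ((j - 5) + (-3 - 1*(-5))))*3420 = √(5 + ((2 - 5) + (-3 - 1*(-5))))*3420 = √(5 + (-3 + (-3 + 5)))*3420 = √(5 + (-3 + 2))*3420 = √(5 - 1)*3420 = √4*3420 = 2*3420 = 6840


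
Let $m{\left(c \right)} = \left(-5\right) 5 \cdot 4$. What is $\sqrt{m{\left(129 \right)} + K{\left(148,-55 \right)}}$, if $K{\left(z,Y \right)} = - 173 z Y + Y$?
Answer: $\sqrt{1408065} \approx 1186.6$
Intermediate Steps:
$K{\left(z,Y \right)} = Y - 173 Y z$ ($K{\left(z,Y \right)} = - 173 Y z + Y = Y - 173 Y z$)
$m{\left(c \right)} = -100$ ($m{\left(c \right)} = \left(-25\right) 4 = -100$)
$\sqrt{m{\left(129 \right)} + K{\left(148,-55 \right)}} = \sqrt{-100 - 55 \left(1 - 25604\right)} = \sqrt{-100 - -1408165} = \sqrt{-100 + 1408165} = \sqrt{1408065}$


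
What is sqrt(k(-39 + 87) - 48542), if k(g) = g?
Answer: I*sqrt(48494) ≈ 220.21*I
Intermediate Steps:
sqrt(k(-39 + 87) - 48542) = sqrt((-39 + 87) - 48542) = sqrt(48 - 48542) = sqrt(-48494) = I*sqrt(48494)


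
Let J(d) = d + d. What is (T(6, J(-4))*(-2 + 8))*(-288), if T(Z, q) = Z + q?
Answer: 3456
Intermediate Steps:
J(d) = 2*d
(T(6, J(-4))*(-2 + 8))*(-288) = ((6 + 2*(-4))*(-2 + 8))*(-288) = ((6 - 8)*6)*(-288) = -2*6*(-288) = -12*(-288) = 3456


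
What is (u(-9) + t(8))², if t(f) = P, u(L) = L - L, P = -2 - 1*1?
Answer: 9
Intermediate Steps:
P = -3 (P = -2 - 1 = -3)
u(L) = 0
t(f) = -3
(u(-9) + t(8))² = (0 - 3)² = (-3)² = 9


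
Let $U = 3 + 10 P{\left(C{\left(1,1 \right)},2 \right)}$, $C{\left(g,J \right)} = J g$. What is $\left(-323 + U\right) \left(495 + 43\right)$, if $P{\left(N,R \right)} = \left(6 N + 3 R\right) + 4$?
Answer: $-86080$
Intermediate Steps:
$P{\left(N,R \right)} = 4 + 3 R + 6 N$ ($P{\left(N,R \right)} = \left(3 R + 6 N\right) + 4 = 4 + 3 R + 6 N$)
$U = 163$ ($U = 3 + 10 \left(4 + 3 \cdot 2 + 6 \cdot 1 \cdot 1\right) = 3 + 10 \left(4 + 6 + 6 \cdot 1\right) = 3 + 10 \left(4 + 6 + 6\right) = 3 + 10 \cdot 16 = 3 + 160 = 163$)
$\left(-323 + U\right) \left(495 + 43\right) = \left(-323 + 163\right) \left(495 + 43\right) = \left(-160\right) 538 = -86080$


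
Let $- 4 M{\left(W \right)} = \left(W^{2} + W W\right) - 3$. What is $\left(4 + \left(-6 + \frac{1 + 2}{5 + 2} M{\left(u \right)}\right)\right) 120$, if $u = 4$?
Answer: $- \frac{4290}{7} \approx -612.86$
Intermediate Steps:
$M{\left(W \right)} = \frac{3}{4} - \frac{W^{2}}{2}$ ($M{\left(W \right)} = - \frac{\left(W^{2} + W W\right) - 3}{4} = - \frac{\left(W^{2} + W^{2}\right) - 3}{4} = - \frac{2 W^{2} - 3}{4} = - \frac{-3 + 2 W^{2}}{4} = \frac{3}{4} - \frac{W^{2}}{2}$)
$\left(4 + \left(-6 + \frac{1 + 2}{5 + 2} M{\left(u \right)}\right)\right) 120 = \left(4 - \left(6 - \frac{1 + 2}{5 + 2} \left(\frac{3}{4} - \frac{4^{2}}{2}\right)\right)\right) 120 = \left(4 - \left(6 - \frac{3}{7} \left(\frac{3}{4} - 8\right)\right)\right) 120 = \left(4 - \left(6 - 3 \cdot \frac{1}{7} \left(\frac{3}{4} - 8\right)\right)\right) 120 = \left(4 + \left(-6 + \frac{3}{7} \left(- \frac{29}{4}\right)\right)\right) 120 = \left(4 - \frac{255}{28}\right) 120 = \left(- \frac{143}{28}\right) 120 = - \frac{4290}{7}$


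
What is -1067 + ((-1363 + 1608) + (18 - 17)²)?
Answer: -821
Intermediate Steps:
-1067 + ((-1363 + 1608) + (18 - 17)²) = -1067 + (245 + 1²) = -1067 + (245 + 1) = -1067 + 246 = -821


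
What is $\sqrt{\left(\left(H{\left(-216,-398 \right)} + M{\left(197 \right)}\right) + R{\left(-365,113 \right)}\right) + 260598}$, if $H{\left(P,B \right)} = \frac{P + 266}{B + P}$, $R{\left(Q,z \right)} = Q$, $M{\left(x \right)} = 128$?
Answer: $\frac{\sqrt{24538756214}}{307} \approx 510.26$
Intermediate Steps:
$H{\left(P,B \right)} = \frac{266 + P}{B + P}$
$\sqrt{\left(\left(H{\left(-216,-398 \right)} + M{\left(197 \right)}\right) + R{\left(-365,113 \right)}\right) + 260598} = \sqrt{\left(\left(\frac{266 - 216}{-398 - 216} + 128\right) - 365\right) + 260598} = \sqrt{\left(\left(\frac{1}{-614} \cdot 50 + 128\right) - 365\right) + 260598} = \sqrt{\left(\left(\left(- \frac{1}{614}\right) 50 + 128\right) - 365\right) + 260598} = \sqrt{\left(\left(- \frac{25}{307} + 128\right) - 365\right) + 260598} = \sqrt{\left(\frac{39271}{307} - 365\right) + 260598} = \sqrt{- \frac{72784}{307} + 260598} = \sqrt{\frac{79930802}{307}} = \frac{\sqrt{24538756214}}{307}$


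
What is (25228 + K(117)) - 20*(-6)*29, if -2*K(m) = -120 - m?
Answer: 57653/2 ≈ 28827.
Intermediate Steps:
K(m) = 60 + m/2 (K(m) = -(-120 - m)/2 = 60 + m/2)
(25228 + K(117)) - 20*(-6)*29 = (25228 + (60 + (1/2)*117)) - 20*(-6)*29 = (25228 + (60 + 117/2)) + 120*29 = (25228 + 237/2) + 3480 = 50693/2 + 3480 = 57653/2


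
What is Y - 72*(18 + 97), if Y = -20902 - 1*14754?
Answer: -43936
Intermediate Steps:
Y = -35656 (Y = -20902 - 14754 = -35656)
Y - 72*(18 + 97) = -35656 - 72*(18 + 97) = -35656 - 72*115 = -35656 - 1*8280 = -35656 - 8280 = -43936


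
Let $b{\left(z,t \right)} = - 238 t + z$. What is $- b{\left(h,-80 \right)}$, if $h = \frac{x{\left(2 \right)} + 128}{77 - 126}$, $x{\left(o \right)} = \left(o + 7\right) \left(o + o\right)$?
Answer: $- \frac{932796}{49} \approx -19037.0$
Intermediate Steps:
$x{\left(o \right)} = 2 o \left(7 + o\right)$ ($x{\left(o \right)} = \left(7 + o\right) 2 o = 2 o \left(7 + o\right)$)
$h = - \frac{164}{49}$ ($h = \frac{2 \cdot 2 \left(7 + 2\right) + 128}{77 - 126} = \frac{2 \cdot 2 \cdot 9 + 128}{-49} = \left(36 + 128\right) \left(- \frac{1}{49}\right) = 164 \left(- \frac{1}{49}\right) = - \frac{164}{49} \approx -3.3469$)
$b{\left(z,t \right)} = z - 238 t$
$- b{\left(h,-80 \right)} = - (- \frac{164}{49} - -19040) = - (- \frac{164}{49} + 19040) = \left(-1\right) \frac{932796}{49} = - \frac{932796}{49}$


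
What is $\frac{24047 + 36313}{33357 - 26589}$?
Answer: $\frac{2515}{282} \approx 8.9184$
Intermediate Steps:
$\frac{24047 + 36313}{33357 - 26589} = \frac{60360}{6768} = 60360 \cdot \frac{1}{6768} = \frac{2515}{282}$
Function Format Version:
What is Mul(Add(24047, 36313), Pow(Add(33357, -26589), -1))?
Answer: Rational(2515, 282) ≈ 8.9184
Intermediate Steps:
Mul(Add(24047, 36313), Pow(Add(33357, -26589), -1)) = Mul(60360, Pow(6768, -1)) = Mul(60360, Rational(1, 6768)) = Rational(2515, 282)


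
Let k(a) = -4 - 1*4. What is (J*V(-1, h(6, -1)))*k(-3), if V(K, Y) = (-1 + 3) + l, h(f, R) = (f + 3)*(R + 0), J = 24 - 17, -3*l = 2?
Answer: -224/3 ≈ -74.667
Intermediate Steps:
l = -⅔ (l = -⅓*2 = -⅔ ≈ -0.66667)
J = 7
k(a) = -8 (k(a) = -4 - 4 = -8)
h(f, R) = R*(3 + f) (h(f, R) = (3 + f)*R = R*(3 + f))
V(K, Y) = 4/3 (V(K, Y) = (-1 + 3) - ⅔ = 2 - ⅔ = 4/3)
(J*V(-1, h(6, -1)))*k(-3) = (7*(4/3))*(-8) = (28/3)*(-8) = -224/3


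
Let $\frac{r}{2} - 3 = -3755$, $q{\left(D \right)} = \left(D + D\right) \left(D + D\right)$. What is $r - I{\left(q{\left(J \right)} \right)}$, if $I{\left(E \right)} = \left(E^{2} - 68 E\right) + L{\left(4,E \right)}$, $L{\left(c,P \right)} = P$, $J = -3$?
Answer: $-6388$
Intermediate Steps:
$q{\left(D \right)} = 4 D^{2}$ ($q{\left(D \right)} = 2 D 2 D = 4 D^{2}$)
$I{\left(E \right)} = E^{2} - 67 E$ ($I{\left(E \right)} = \left(E^{2} - 68 E\right) + E = E^{2} - 67 E$)
$r = -7504$ ($r = 6 + 2 \left(-3755\right) = 6 - 7510 = -7504$)
$r - I{\left(q{\left(J \right)} \right)} = -7504 - 4 \left(-3\right)^{2} \left(-67 + 4 \left(-3\right)^{2}\right) = -7504 - 4 \cdot 9 \left(-67 + 4 \cdot 9\right) = -7504 - 36 \left(-67 + 36\right) = -7504 - 36 \left(-31\right) = -7504 - -1116 = -7504 + 1116 = -6388$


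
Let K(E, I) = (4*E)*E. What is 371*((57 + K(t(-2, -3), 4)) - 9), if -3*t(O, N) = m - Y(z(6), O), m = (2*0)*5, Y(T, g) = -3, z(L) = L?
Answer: 19292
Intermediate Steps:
m = 0 (m = 0*5 = 0)
t(O, N) = -1 (t(O, N) = -(0 - 1*(-3))/3 = -(0 + 3)/3 = -⅓*3 = -1)
K(E, I) = 4*E²
371*((57 + K(t(-2, -3), 4)) - 9) = 371*((57 + 4*(-1)²) - 9) = 371*((57 + 4*1) - 9) = 371*((57 + 4) - 9) = 371*(61 - 9) = 371*52 = 19292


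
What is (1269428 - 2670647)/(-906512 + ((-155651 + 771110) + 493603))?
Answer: -1401219/202550 ≈ -6.9179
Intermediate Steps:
(1269428 - 2670647)/(-906512 + ((-155651 + 771110) + 493603)) = -1401219/(-906512 + (615459 + 493603)) = -1401219/(-906512 + 1109062) = -1401219/202550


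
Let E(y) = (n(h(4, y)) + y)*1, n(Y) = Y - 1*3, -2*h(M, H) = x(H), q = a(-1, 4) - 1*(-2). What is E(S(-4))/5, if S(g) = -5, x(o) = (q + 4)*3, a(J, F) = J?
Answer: -31/10 ≈ -3.1000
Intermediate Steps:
q = 1 (q = -1 - 1*(-2) = -1 + 2 = 1)
x(o) = 15 (x(o) = (1 + 4)*3 = 5*3 = 15)
h(M, H) = -15/2 (h(M, H) = -½*15 = -15/2)
n(Y) = -3 + Y (n(Y) = Y - 3 = -3 + Y)
E(y) = -21/2 + y (E(y) = ((-3 - 15/2) + y)*1 = (-21/2 + y)*1 = -21/2 + y)
E(S(-4))/5 = (-21/2 - 5)/5 = -31/2*⅕ = -31/10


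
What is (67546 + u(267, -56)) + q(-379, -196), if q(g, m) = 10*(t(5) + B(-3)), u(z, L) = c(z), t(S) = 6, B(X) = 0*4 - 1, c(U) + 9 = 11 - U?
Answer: 67331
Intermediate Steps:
c(U) = 2 - U (c(U) = -9 + (11 - U) = 2 - U)
B(X) = -1 (B(X) = 0 - 1 = -1)
u(z, L) = 2 - z
q(g, m) = 50 (q(g, m) = 10*(6 - 1) = 10*5 = 50)
(67546 + u(267, -56)) + q(-379, -196) = (67546 + (2 - 1*267)) + 50 = (67546 + (2 - 267)) + 50 = (67546 - 265) + 50 = 67281 + 50 = 67331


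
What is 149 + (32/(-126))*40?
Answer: 8747/63 ≈ 138.84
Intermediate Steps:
149 + (32/(-126))*40 = 149 + (32*(-1/126))*40 = 149 - 16/63*40 = 149 - 640/63 = 8747/63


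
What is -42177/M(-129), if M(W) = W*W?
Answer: -14059/5547 ≈ -2.5345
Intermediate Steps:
M(W) = W²
-42177/M(-129) = -42177/((-129)²) = -42177/16641 = -42177*1/16641 = -14059/5547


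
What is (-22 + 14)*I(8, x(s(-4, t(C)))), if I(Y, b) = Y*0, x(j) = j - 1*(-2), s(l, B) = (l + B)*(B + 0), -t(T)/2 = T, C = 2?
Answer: 0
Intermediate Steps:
t(T) = -2*T
s(l, B) = B*(B + l) (s(l, B) = (B + l)*B = B*(B + l))
x(j) = 2 + j (x(j) = j + 2 = 2 + j)
I(Y, b) = 0
(-22 + 14)*I(8, x(s(-4, t(C)))) = (-22 + 14)*0 = -8*0 = 0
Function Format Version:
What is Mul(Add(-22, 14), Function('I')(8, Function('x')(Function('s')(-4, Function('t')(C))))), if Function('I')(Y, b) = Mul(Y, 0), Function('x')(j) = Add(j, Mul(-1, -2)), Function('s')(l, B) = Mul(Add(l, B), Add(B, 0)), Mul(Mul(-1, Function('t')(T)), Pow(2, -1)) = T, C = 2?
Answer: 0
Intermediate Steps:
Function('t')(T) = Mul(-2, T)
Function('s')(l, B) = Mul(B, Add(B, l)) (Function('s')(l, B) = Mul(Add(B, l), B) = Mul(B, Add(B, l)))
Function('x')(j) = Add(2, j) (Function('x')(j) = Add(j, 2) = Add(2, j))
Function('I')(Y, b) = 0
Mul(Add(-22, 14), Function('I')(8, Function('x')(Function('s')(-4, Function('t')(C))))) = Mul(Add(-22, 14), 0) = Mul(-8, 0) = 0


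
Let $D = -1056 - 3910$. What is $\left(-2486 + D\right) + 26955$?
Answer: $19503$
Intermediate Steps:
$D = -4966$
$\left(-2486 + D\right) + 26955 = \left(-2486 - 4966\right) + 26955 = -7452 + 26955 = 19503$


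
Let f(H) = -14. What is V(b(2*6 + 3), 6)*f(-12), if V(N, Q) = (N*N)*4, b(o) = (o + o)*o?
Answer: -11340000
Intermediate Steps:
b(o) = 2*o² (b(o) = (2*o)*o = 2*o²)
V(N, Q) = 4*N² (V(N, Q) = N²*4 = 4*N²)
V(b(2*6 + 3), 6)*f(-12) = (4*(2*(2*6 + 3)²)²)*(-14) = (4*(2*(12 + 3)²)²)*(-14) = (4*(2*15²)²)*(-14) = (4*(2*225)²)*(-14) = (4*450²)*(-14) = (4*202500)*(-14) = 810000*(-14) = -11340000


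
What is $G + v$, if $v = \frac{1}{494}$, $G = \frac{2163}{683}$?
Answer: $\frac{1069205}{337402} \approx 3.1689$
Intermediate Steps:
$G = \frac{2163}{683}$ ($G = 2163 \cdot \frac{1}{683} = \frac{2163}{683} \approx 3.1669$)
$v = \frac{1}{494} \approx 0.0020243$
$G + v = \frac{2163}{683} + \frac{1}{494} = \frac{1069205}{337402}$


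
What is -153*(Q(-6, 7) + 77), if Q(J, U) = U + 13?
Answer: -14841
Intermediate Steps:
Q(J, U) = 13 + U
-153*(Q(-6, 7) + 77) = -153*((13 + 7) + 77) = -153*(20 + 77) = -153*97 = -14841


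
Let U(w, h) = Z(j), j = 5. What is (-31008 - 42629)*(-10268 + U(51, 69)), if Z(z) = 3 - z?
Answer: 756251990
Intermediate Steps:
U(w, h) = -2 (U(w, h) = 3 - 1*5 = 3 - 5 = -2)
(-31008 - 42629)*(-10268 + U(51, 69)) = (-31008 - 42629)*(-10268 - 2) = -73637*(-10270) = 756251990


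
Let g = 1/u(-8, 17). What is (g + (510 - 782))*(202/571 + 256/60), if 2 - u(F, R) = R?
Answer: -161501494/128475 ≈ -1257.1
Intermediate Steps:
u(F, R) = 2 - R
g = -1/15 (g = 1/(2 - 1*17) = 1/(2 - 17) = 1/(-15) = -1/15 ≈ -0.066667)
(g + (510 - 782))*(202/571 + 256/60) = (-1/15 + (510 - 782))*(202/571 + 256/60) = (-1/15 - 272)*(202*(1/571) + 256*(1/60)) = -4081*(202/571 + 64/15)/15 = -4081/15*39574/8565 = -161501494/128475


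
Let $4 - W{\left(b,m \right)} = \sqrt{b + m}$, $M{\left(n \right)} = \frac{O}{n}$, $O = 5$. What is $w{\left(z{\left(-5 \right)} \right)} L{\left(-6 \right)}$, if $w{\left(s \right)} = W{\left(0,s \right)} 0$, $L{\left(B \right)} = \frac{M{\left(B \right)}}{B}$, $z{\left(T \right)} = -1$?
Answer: $0$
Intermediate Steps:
$M{\left(n \right)} = \frac{5}{n}$
$W{\left(b,m \right)} = 4 - \sqrt{b + m}$
$L{\left(B \right)} = \frac{5}{B^{2}}$ ($L{\left(B \right)} = \frac{5 \frac{1}{B}}{B} = \frac{5}{B^{2}}$)
$w{\left(s \right)} = 0$ ($w{\left(s \right)} = \left(4 - \sqrt{0 + s}\right) 0 = \left(4 - \sqrt{s}\right) 0 = 0$)
$w{\left(z{\left(-5 \right)} \right)} L{\left(-6 \right)} = 0 \cdot \frac{5}{36} = 0$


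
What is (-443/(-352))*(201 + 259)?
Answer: 50945/88 ≈ 578.92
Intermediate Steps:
(-443/(-352))*(201 + 259) = -443*(-1/352)*460 = (443/352)*460 = 50945/88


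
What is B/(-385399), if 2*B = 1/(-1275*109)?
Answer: 1/107121652050 ≈ 9.3352e-12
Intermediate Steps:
B = -1/277950 (B = 1/(2*((-1275*109))) = (½)/(-138975) = (½)*(-1/138975) = -1/277950 ≈ -3.5978e-6)
B/(-385399) = -1/277950/(-385399) = -1/277950*(-1/385399) = 1/107121652050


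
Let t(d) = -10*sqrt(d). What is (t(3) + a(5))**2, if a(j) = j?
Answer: 325 - 100*sqrt(3) ≈ 151.79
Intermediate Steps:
(t(3) + a(5))**2 = (-10*sqrt(3) + 5)**2 = (5 - 10*sqrt(3))**2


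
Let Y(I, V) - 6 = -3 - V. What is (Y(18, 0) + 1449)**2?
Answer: 2108304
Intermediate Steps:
Y(I, V) = 3 - V (Y(I, V) = 6 + (-3 - V) = 3 - V)
(Y(18, 0) + 1449)**2 = ((3 - 1*0) + 1449)**2 = ((3 + 0) + 1449)**2 = (3 + 1449)**2 = 1452**2 = 2108304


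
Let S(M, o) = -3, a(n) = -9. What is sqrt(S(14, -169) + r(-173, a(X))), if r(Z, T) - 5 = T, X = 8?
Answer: I*sqrt(7) ≈ 2.6458*I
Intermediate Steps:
r(Z, T) = 5 + T
sqrt(S(14, -169) + r(-173, a(X))) = sqrt(-3 + (5 - 9)) = sqrt(-3 - 4) = sqrt(-7) = I*sqrt(7)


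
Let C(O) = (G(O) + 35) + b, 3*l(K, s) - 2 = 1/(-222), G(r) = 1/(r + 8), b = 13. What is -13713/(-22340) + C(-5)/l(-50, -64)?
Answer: 725199459/9896620 ≈ 73.277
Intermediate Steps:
G(r) = 1/(8 + r)
l(K, s) = 443/666 (l(K, s) = 2/3 + (1/3)/(-222) = 2/3 + (1/3)*(-1/222) = 2/3 - 1/666 = 443/666)
C(O) = 48 + 1/(8 + O) (C(O) = (1/(8 + O) + 35) + 13 = (35 + 1/(8 + O)) + 13 = 48 + 1/(8 + O))
-13713/(-22340) + C(-5)/l(-50, -64) = -13713/(-22340) + ((385 + 48*(-5))/(8 - 5))/(443/666) = -13713*(-1/22340) + ((385 - 240)/3)*(666/443) = 13713/22340 + ((1/3)*145)*(666/443) = 13713/22340 + (145/3)*(666/443) = 13713/22340 + 32190/443 = 725199459/9896620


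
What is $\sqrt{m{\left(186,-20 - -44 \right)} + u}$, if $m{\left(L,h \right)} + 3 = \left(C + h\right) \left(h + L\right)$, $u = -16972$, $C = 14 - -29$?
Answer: $i \sqrt{2905} \approx 53.898 i$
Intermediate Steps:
$C = 43$ ($C = 14 + 29 = 43$)
$m{\left(L,h \right)} = -3 + \left(43 + h\right) \left(L + h\right)$ ($m{\left(L,h \right)} = -3 + \left(43 + h\right) \left(h + L\right) = -3 + \left(43 + h\right) \left(L + h\right)$)
$\sqrt{m{\left(186,-20 - -44 \right)} + u} = \sqrt{\left(-3 + \left(-20 - -44\right)^{2} + 43 \cdot 186 + 43 \left(-20 - -44\right) + 186 \left(-20 - -44\right)\right) - 16972} = \sqrt{\left(-3 + \left(-20 + 44\right)^{2} + 7998 + 43 \left(-20 + 44\right) + 186 \left(-20 + 44\right)\right) - 16972} = \sqrt{\left(-3 + 24^{2} + 7998 + 43 \cdot 24 + 186 \cdot 24\right) - 16972} = \sqrt{\left(-3 + 576 + 7998 + 1032 + 4464\right) - 16972} = \sqrt{14067 - 16972} = \sqrt{-2905} = i \sqrt{2905}$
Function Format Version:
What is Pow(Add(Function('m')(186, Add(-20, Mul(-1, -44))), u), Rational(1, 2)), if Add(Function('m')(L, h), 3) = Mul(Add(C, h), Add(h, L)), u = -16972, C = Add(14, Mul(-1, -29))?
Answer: Mul(I, Pow(2905, Rational(1, 2))) ≈ Mul(53.898, I)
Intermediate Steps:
C = 43 (C = Add(14, 29) = 43)
Function('m')(L, h) = Add(-3, Mul(Add(43, h), Add(L, h))) (Function('m')(L, h) = Add(-3, Mul(Add(43, h), Add(h, L))) = Add(-3, Mul(Add(43, h), Add(L, h))))
Pow(Add(Function('m')(186, Add(-20, Mul(-1, -44))), u), Rational(1, 2)) = Pow(Add(Add(-3, Pow(Add(-20, Mul(-1, -44)), 2), Mul(43, 186), Mul(43, Add(-20, Mul(-1, -44))), Mul(186, Add(-20, Mul(-1, -44)))), -16972), Rational(1, 2)) = Pow(Add(Add(-3, Pow(Add(-20, 44), 2), 7998, Mul(43, Add(-20, 44)), Mul(186, Add(-20, 44))), -16972), Rational(1, 2)) = Pow(Add(Add(-3, Pow(24, 2), 7998, Mul(43, 24), Mul(186, 24)), -16972), Rational(1, 2)) = Pow(Add(Add(-3, 576, 7998, 1032, 4464), -16972), Rational(1, 2)) = Pow(Add(14067, -16972), Rational(1, 2)) = Pow(-2905, Rational(1, 2)) = Mul(I, Pow(2905, Rational(1, 2)))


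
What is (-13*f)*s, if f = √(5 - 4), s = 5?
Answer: -65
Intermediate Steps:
f = 1 (f = √1 = 1)
(-13*f)*s = -13*1*5 = -13*5 = -65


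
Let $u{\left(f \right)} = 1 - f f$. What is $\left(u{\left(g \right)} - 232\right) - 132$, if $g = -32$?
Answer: $-1387$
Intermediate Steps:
$u{\left(f \right)} = 1 - f^{2}$
$\left(u{\left(g \right)} - 232\right) - 132 = \left(\left(1 - \left(-32\right)^{2}\right) - 232\right) - 132 = \left(\left(1 - 1024\right) - 232\right) - 132 = \left(-1023 - 232\right) - 132 = -1255 - 132 = -1387$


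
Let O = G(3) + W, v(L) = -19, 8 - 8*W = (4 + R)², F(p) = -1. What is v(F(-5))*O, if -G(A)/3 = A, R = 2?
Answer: 475/2 ≈ 237.50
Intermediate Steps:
G(A) = -3*A
W = -7/2 (W = 1 - (4 + 2)²/8 = 1 - ⅛*6² = 1 - ⅛*36 = 1 - 9/2 = -7/2 ≈ -3.5000)
O = -25/2 (O = -3*3 - 7/2 = -9 - 7/2 = -25/2 ≈ -12.500)
v(F(-5))*O = -19*(-25/2) = 475/2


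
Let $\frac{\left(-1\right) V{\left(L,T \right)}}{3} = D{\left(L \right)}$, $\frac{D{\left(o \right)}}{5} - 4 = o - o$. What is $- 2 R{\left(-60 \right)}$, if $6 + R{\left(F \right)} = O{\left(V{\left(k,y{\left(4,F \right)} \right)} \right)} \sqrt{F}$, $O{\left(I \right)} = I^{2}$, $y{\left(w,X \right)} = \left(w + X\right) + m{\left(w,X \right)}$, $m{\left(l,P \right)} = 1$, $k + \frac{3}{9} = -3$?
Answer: $12 - 14400 i \sqrt{15} \approx 12.0 - 55771.0 i$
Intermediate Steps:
$k = - \frac{10}{3}$ ($k = - \frac{1}{3} - 3 = - \frac{10}{3} \approx -3.3333$)
$y{\left(w,X \right)} = 1 + X + w$ ($y{\left(w,X \right)} = \left(w + X\right) + 1 = \left(X + w\right) + 1 = 1 + X + w$)
$D{\left(o \right)} = 20$ ($D{\left(o \right)} = 20 + 5 \left(o - o\right) = 20 + 5 \cdot 0 = 20 + 0 = 20$)
$V{\left(L,T \right)} = -60$ ($V{\left(L,T \right)} = \left(-3\right) 20 = -60$)
$R{\left(F \right)} = -6 + 3600 \sqrt{F}$ ($R{\left(F \right)} = -6 + \left(-60\right)^{2} \sqrt{F} = -6 + 3600 \sqrt{F}$)
$- 2 R{\left(-60 \right)} = - 2 \left(-6 + 3600 \sqrt{-60}\right) = - 2 \left(-6 + 3600 \cdot 2 i \sqrt{15}\right) = - 2 \left(-6 + 7200 i \sqrt{15}\right) = 12 - 14400 i \sqrt{15}$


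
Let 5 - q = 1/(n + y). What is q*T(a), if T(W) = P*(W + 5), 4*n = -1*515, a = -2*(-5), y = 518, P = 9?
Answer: 116715/173 ≈ 674.65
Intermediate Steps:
a = 10
n = -515/4 (n = (-1*515)/4 = (¼)*(-515) = -515/4 ≈ -128.75)
T(W) = 45 + 9*W (T(W) = 9*(W + 5) = 9*(5 + W) = 45 + 9*W)
q = 7781/1557 (q = 5 - 1/(-515/4 + 518) = 5 - 1/1557/4 = 5 - 1*4/1557 = 5 - 4/1557 = 7781/1557 ≈ 4.9974)
q*T(a) = 7781*(45 + 9*10)/1557 = 7781*(45 + 90)/1557 = (7781/1557)*135 = 116715/173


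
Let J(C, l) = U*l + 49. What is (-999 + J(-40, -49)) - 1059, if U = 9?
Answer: -2450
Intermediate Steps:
J(C, l) = 49 + 9*l (J(C, l) = 9*l + 49 = 49 + 9*l)
(-999 + J(-40, -49)) - 1059 = (-999 + (49 + 9*(-49))) - 1059 = (-999 + (49 - 441)) - 1059 = (-999 - 392) - 1059 = -1391 - 1059 = -2450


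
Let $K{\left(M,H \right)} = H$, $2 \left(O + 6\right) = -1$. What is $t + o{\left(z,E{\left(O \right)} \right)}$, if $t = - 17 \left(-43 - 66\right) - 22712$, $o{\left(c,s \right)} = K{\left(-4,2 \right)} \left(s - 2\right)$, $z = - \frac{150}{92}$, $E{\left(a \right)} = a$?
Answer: $-20876$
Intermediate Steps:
$O = - \frac{13}{2}$ ($O = -6 + \frac{1}{2} \left(-1\right) = -6 - \frac{1}{2} = - \frac{13}{2} \approx -6.5$)
$z = - \frac{75}{46}$ ($z = \left(-150\right) \frac{1}{92} = - \frac{75}{46} \approx -1.6304$)
$o{\left(c,s \right)} = -4 + 2 s$ ($o{\left(c,s \right)} = 2 \left(s - 2\right) = 2 \left(-2 + s\right) = -4 + 2 s$)
$t = -20859$ ($t = \left(-17\right) \left(-109\right) - 22712 = 1853 - 22712 = -20859$)
$t + o{\left(z,E{\left(O \right)} \right)} = -20859 + \left(-4 + 2 \left(- \frac{13}{2}\right)\right) = -20859 - 17 = -20876$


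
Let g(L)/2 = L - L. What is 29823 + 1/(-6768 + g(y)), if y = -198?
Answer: 201842063/6768 ≈ 29823.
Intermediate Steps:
g(L) = 0 (g(L) = 2*(L - L) = 2*0 = 0)
29823 + 1/(-6768 + g(y)) = 29823 + 1/(-6768 + 0) = 29823 + 1/(-6768) = 29823 - 1/6768 = 201842063/6768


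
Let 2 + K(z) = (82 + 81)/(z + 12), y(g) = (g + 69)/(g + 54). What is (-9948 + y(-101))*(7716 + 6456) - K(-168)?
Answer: -1033616997643/7332 ≈ -1.4097e+8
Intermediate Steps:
y(g) = (69 + g)/(54 + g)
K(z) = -2 + 163/(12 + z) (K(z) = -2 + (82 + 81)/(z + 12) = -2 + 163/(12 + z))
(-9948 + y(-101))*(7716 + 6456) - K(-168) = (-9948 + (69 - 101)/(54 - 101))*(7716 + 6456) - (139 - 2*(-168))/(12 - 168) = (-9948 - 32/(-47))*14172 - (139 + 336)/(-156) = (-9948 - 1/47*(-32))*14172 - (-1)*475/156 = (-9948 + 32/47)*14172 - 1*(-475/156) = -467524/47*14172 + 475/156 = -6625750128/47 + 475/156 = -1033616997643/7332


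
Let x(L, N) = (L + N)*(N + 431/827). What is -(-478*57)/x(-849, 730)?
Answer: -22532442/71892779 ≈ -0.31342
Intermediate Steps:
x(L, N) = (431/827 + N)*(L + N) (x(L, N) = (L + N)*(N + 431*(1/827)) = (L + N)*(N + 431/827) = (L + N)*(431/827 + N) = (431/827 + N)*(L + N))
-(-478*57)/x(-849, 730) = -(-478*57)/(730² + (431/827)*(-849) + (431/827)*730 - 849*730) = -(-27246)/(532900 - 365919/827 + 314630/827 - 619770) = -(-27246)/(-71892779/827) = -(-27246)*(-827)/71892779 = -1*22532442/71892779 = -22532442/71892779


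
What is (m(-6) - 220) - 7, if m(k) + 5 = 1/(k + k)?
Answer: -2785/12 ≈ -232.08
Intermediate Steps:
m(k) = -5 + 1/(2*k) (m(k) = -5 + 1/(k + k) = -5 + 1/(2*k))
(m(-6) - 220) - 7 = ((-5 + (½)/(-6)) - 220) - 7 = ((-5 + (½)*(-⅙)) - 220) - 7 = ((-5 - 1/12) - 220) - 7 = (-61/12 - 220) - 7 = -2701/12 - 7 = -2785/12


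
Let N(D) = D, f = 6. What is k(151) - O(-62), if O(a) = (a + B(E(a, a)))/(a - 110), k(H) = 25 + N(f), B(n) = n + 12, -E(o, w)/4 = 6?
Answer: 2629/86 ≈ 30.570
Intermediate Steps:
E(o, w) = -24 (E(o, w) = -4*6 = -24)
B(n) = 12 + n
k(H) = 31 (k(H) = 25 + 6 = 31)
O(a) = (-12 + a)/(-110 + a) (O(a) = (a + (12 - 24))/(a - 110) = (a - 12)/(-110 + a) = (-12 + a)/(-110 + a))
k(151) - O(-62) = 31 - (-12 - 62)/(-110 - 62) = 31 - (-74)/(-172) = 31 - (-1)*(-74)/172 = 31 - 1*37/86 = 31 - 37/86 = 2629/86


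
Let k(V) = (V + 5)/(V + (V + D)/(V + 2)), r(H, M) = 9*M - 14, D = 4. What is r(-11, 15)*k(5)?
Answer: 385/2 ≈ 192.50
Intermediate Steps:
r(H, M) = -14 + 9*M
k(V) = (5 + V)/(V + (4 + V)/(2 + V)) (k(V) = (V + 5)/(V + (V + 4)/(V + 2)) = (5 + V)/(V + (4 + V)/(2 + V)))
r(-11, 15)*k(5) = (-14 + 9*15)*((10 + 5² + 7*5)/(4 + 5² + 3*5)) = (-14 + 135)*((10 + 25 + 35)/(4 + 25 + 15)) = 121*(70/44) = 121*((1/44)*70) = 121*(35/22) = 385/2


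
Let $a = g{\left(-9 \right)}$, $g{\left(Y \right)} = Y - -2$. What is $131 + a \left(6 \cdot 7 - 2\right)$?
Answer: $-149$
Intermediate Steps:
$g{\left(Y \right)} = 2 + Y$ ($g{\left(Y \right)} = Y + 2 = 2 + Y$)
$a = -7$ ($a = 2 - 9 = -7$)
$131 + a \left(6 \cdot 7 - 2\right) = 131 - 7 \left(6 \cdot 7 - 2\right) = 131 - 7 \left(42 - 2\right) = 131 - 280 = -149$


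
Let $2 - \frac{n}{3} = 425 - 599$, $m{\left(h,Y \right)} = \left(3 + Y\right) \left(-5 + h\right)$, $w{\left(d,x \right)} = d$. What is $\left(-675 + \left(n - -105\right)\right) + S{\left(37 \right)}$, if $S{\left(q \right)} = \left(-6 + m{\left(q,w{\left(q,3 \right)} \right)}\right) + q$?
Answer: $1269$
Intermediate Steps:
$m{\left(h,Y \right)} = \left(-5 + h\right) \left(3 + Y\right)$
$n = 528$ ($n = 6 - 3 \left(425 - 599\right) = 6 - -522 = 6 + 522 = 528$)
$S{\left(q \right)} = -21 + q^{2} - q$ ($S{\left(q \right)} = \left(-6 + \left(-15 - 5 q + 3 q + q q\right)\right) + q = \left(-6 + \left(-15 - 5 q + 3 q + q^{2}\right)\right) + q = \left(-6 - \left(15 - q^{2} + 2 q\right)\right) + q = \left(-21 + q^{2} - 2 q\right) + q = -21 + q^{2} - q$)
$\left(-675 + \left(n - -105\right)\right) + S{\left(37 \right)} = \left(-675 + \left(528 - -105\right)\right) - \left(58 - 1369\right) = \left(-675 + \left(528 + 105\right)\right) - -1311 = \left(-675 + 633\right) + 1311 = -42 + 1311 = 1269$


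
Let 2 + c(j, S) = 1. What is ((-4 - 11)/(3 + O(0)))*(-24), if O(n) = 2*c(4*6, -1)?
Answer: 360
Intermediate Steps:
c(j, S) = -1 (c(j, S) = -2 + 1 = -1)
O(n) = -2 (O(n) = 2*(-1) = -2)
((-4 - 11)/(3 + O(0)))*(-24) = ((-4 - 11)/(3 - 2))*(-24) = -15/1*(-24) = -15*1*(-24) = -15*(-24) = 360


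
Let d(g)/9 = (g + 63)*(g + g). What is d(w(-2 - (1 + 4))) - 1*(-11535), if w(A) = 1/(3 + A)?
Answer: 90021/8 ≈ 11253.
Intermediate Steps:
d(g) = 18*g*(63 + g) (d(g) = 9*((g + 63)*(g + g)) = 9*((63 + g)*(2*g)) = 9*(2*g*(63 + g)) = 18*g*(63 + g))
d(w(-2 - (1 + 4))) - 1*(-11535) = 18*(63 + 1/(3 + (-2 - (1 + 4))))/(3 + (-2 - (1 + 4))) - 1*(-11535) = 18*(63 + 1/(3 + (-2 - 1*5)))/(3 + (-2 - 1*5)) + 11535 = 18*(63 + 1/(3 + (-2 - 5)))/(3 + (-2 - 5)) + 11535 = 18*(63 + 1/(3 - 7))/(3 - 7) + 11535 = 18*(63 + 1/(-4))/(-4) + 11535 = 18*(-1/4)*(63 - 1/4) + 11535 = 18*(-1/4)*(251/4) + 11535 = -2259/8 + 11535 = 90021/8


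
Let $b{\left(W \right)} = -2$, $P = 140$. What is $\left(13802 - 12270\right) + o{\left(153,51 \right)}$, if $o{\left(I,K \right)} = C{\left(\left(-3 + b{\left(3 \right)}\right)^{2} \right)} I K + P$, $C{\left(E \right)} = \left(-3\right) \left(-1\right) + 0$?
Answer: $25081$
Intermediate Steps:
$C{\left(E \right)} = 3$ ($C{\left(E \right)} = 3 + 0 = 3$)
$o{\left(I,K \right)} = 140 + 3 I K$ ($o{\left(I,K \right)} = 3 I K + 140 = 140 + 3 I K$)
$\left(13802 - 12270\right) + o{\left(153,51 \right)} = \left(13802 - 12270\right) + \left(140 + 3 \cdot 153 \cdot 51\right) = \left(13802 + \left(-16552 + 4282\right)\right) + \left(140 + 23409\right) = \left(13802 - 12270\right) + 23549 = 1532 + 23549 = 25081$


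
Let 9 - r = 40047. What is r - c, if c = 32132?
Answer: -72170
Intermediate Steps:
r = -40038 (r = 9 - 1*40047 = 9 - 40047 = -40038)
r - c = -40038 - 1*32132 = -40038 - 32132 = -72170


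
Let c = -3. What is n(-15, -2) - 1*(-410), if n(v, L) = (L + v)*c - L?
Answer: 463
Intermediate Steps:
n(v, L) = -4*L - 3*v (n(v, L) = (L + v)*(-3) - L = (-3*L - 3*v) - L = -4*L - 3*v)
n(-15, -2) - 1*(-410) = (-4*(-2) - 3*(-15)) - 1*(-410) = (8 + 45) + 410 = 53 + 410 = 463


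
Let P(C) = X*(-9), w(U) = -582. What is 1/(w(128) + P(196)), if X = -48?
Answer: -1/150 ≈ -0.0066667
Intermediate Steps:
P(C) = 432 (P(C) = -48*(-9) = 432)
1/(w(128) + P(196)) = 1/(-582 + 432) = 1/(-150) = -1/150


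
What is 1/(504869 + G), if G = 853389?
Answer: 1/1358258 ≈ 7.3624e-7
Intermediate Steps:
1/(504869 + G) = 1/(504869 + 853389) = 1/1358258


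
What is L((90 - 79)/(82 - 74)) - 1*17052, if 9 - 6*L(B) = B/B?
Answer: -51152/3 ≈ -17051.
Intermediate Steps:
L(B) = 4/3 (L(B) = 3/2 - B/(6*B) = 3/2 - ⅙*1 = 3/2 - ⅙ = 4/3)
L((90 - 79)/(82 - 74)) - 1*17052 = 4/3 - 1*17052 = 4/3 - 17052 = -51152/3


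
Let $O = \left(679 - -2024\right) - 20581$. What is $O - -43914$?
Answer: $26036$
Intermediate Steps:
$O = -17878$ ($O = \left(679 + 2024\right) - 20581 = 2703 - 20581 = -17878$)
$O - -43914 = -17878 - -43914 = -17878 + 43914 = 26036$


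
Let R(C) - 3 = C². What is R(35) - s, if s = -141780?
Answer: 143008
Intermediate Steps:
R(C) = 3 + C²
R(35) - s = (3 + 35²) - 1*(-141780) = (3 + 1225) + 141780 = 1228 + 141780 = 143008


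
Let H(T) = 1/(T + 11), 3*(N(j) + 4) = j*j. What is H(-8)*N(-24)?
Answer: 188/3 ≈ 62.667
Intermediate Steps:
N(j) = -4 + j**2/3 (N(j) = -4 + (j*j)/3 = -4 + j**2/3)
H(T) = 1/(11 + T)
H(-8)*N(-24) = (-4 + (1/3)*(-24)**2)/(11 - 8) = (-4 + (1/3)*576)/3 = (-4 + 192)/3 = (1/3)*188 = 188/3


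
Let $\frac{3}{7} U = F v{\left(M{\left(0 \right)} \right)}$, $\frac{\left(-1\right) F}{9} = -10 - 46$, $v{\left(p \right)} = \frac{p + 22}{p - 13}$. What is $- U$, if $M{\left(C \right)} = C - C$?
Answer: $\frac{25872}{13} \approx 1990.2$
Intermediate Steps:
$M{\left(C \right)} = 0$
$v{\left(p \right)} = \frac{22 + p}{-13 + p}$
$F = 504$ ($F = - 9 \left(-10 - 46\right) = \left(-9\right) \left(-56\right) = 504$)
$U = - \frac{25872}{13}$ ($U = \frac{7 \cdot 504 \frac{22 + 0}{-13 + 0}}{3} = \frac{7 \cdot 504 \frac{1}{-13} \cdot 22}{3} = \frac{7 \cdot 504 \left(\left(- \frac{1}{13}\right) 22\right)}{3} = \frac{7 \cdot 504 \left(- \frac{22}{13}\right)}{3} = \frac{7}{3} \left(- \frac{11088}{13}\right) = - \frac{25872}{13} \approx -1990.2$)
$- U = \left(-1\right) \left(- \frac{25872}{13}\right) = \frac{25872}{13}$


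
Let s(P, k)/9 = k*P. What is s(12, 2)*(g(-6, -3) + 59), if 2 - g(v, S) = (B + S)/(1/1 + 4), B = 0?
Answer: 66528/5 ≈ 13306.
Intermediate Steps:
s(P, k) = 9*P*k (s(P, k) = 9*(k*P) = 9*(P*k) = 9*P*k)
g(v, S) = 2 - S/5 (g(v, S) = 2 - (0 + S)/(1/1 + 4) = 2 - S/(1 + 4) = 2 - S/5)
s(12, 2)*(g(-6, -3) + 59) = (9*12*2)*((2 - ⅕*(-3)) + 59) = 216*((2 + ⅗) + 59) = 216*(13/5 + 59) = 216*(308/5) = 66528/5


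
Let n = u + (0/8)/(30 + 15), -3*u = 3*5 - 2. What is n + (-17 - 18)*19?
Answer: -2008/3 ≈ -669.33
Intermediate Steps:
u = -13/3 (u = -(3*5 - 2)/3 = -(15 - 2)/3 = -1/3*13 = -13/3 ≈ -4.3333)
n = -13/3 (n = -13/3 + (0/8)/(30 + 15) = -13/3 + (0*(1/8))/45 = -13/3 + 0*(1/45) = -13/3 + 0 = -13/3 ≈ -4.3333)
n + (-17 - 18)*19 = -13/3 + (-17 - 18)*19 = -13/3 - 35*19 = -13/3 - 665 = -2008/3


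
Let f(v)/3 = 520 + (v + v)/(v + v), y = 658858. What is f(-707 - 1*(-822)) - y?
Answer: -657295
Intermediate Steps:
f(v) = 1563 (f(v) = 3*(520 + (v + v)/(v + v)) = 3*(520 + (2*v)/((2*v))) = 3*(520 + (2*v)*(1/(2*v))) = 3*(520 + 1) = 3*521 = 1563)
f(-707 - 1*(-822)) - y = 1563 - 1*658858 = 1563 - 658858 = -657295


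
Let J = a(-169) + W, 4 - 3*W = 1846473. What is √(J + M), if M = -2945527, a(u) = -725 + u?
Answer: 2*I*√8014299/3 ≈ 1887.3*I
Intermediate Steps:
W = -1846469/3 (W = 4/3 - ⅓*1846473 = 4/3 - 615491 = -1846469/3 ≈ -6.1549e+5)
J = -1849151/3 (J = (-725 - 169) - 1846469/3 = -894 - 1846469/3 = -1849151/3 ≈ -6.1638e+5)
√(J + M) = √(-1849151/3 - 2945527) = √(-10685732/3) = 2*I*√8014299/3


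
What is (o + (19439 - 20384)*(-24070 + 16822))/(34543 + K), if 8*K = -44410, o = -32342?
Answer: 27268072/115967 ≈ 235.14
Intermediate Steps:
K = -22205/4 (K = (⅛)*(-44410) = -22205/4 ≈ -5551.3)
(o + (19439 - 20384)*(-24070 + 16822))/(34543 + K) = (-32342 + (19439 - 20384)*(-24070 + 16822))/(34543 - 22205/4) = (-32342 - 945*(-7248))/(115967/4) = (-32342 + 6849360)*(4/115967) = 6817018*(4/115967) = 27268072/115967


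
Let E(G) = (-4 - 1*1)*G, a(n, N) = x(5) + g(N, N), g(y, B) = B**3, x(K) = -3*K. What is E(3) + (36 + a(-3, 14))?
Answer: 2750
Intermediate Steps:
a(n, N) = -15 + N**3 (a(n, N) = -3*5 + N**3 = -15 + N**3)
E(G) = -5*G (E(G) = (-4 - 1)*G = -5*G)
E(3) + (36 + a(-3, 14)) = -5*3 + (36 + (-15 + 14**3)) = -15 + (36 + (-15 + 2744)) = -15 + (36 + 2729) = -15 + 2765 = 2750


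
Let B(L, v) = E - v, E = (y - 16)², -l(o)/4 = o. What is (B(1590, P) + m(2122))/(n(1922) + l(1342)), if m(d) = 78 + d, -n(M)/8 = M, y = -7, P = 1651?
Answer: -539/10372 ≈ -0.051967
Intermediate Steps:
l(o) = -4*o
n(M) = -8*M
E = 529 (E = (-7 - 16)² = (-23)² = 529)
B(L, v) = 529 - v
(B(1590, P) + m(2122))/(n(1922) + l(1342)) = ((529 - 1*1651) + (78 + 2122))/(-8*1922 - 4*1342) = ((529 - 1651) + 2200)/(-15376 - 5368) = (-1122 + 2200)/(-20744) = 1078*(-1/20744) = -539/10372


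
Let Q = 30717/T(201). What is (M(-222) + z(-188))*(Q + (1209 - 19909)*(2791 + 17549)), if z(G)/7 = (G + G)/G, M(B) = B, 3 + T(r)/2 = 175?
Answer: 3401921153358/43 ≈ 7.9114e+10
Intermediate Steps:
T(r) = 344 (T(r) = -6 + 2*175 = -6 + 350 = 344)
Q = 30717/344 ≈ 89.294
z(G) = 14 (z(G) = 7*((G + G)/G) = 7*((2*G)/G) = 7*2 = 14)
(M(-222) + z(-188))*(Q + (1209 - 19909)*(2791 + 17549)) = (-222 + 14)*(30717/344 + (1209 - 19909)*(2791 + 17549)) = -208*(30717/344 - 18700*20340) = -208*(30717/344 - 380358000) = -208*(-130843121283/344) = 3401921153358/43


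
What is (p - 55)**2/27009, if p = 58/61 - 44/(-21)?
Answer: 4429301809/44320715649 ≈ 0.099938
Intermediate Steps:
p = 3902/1281 (p = 58*(1/61) - 44*(-1/21) = 58/61 + 44/21 = 3902/1281 ≈ 3.0461)
(p - 55)**2/27009 = (3902/1281 - 55)**2/27009 = (-66553/1281)**2*(1/27009) = (4429301809/1640961)*(1/27009) = 4429301809/44320715649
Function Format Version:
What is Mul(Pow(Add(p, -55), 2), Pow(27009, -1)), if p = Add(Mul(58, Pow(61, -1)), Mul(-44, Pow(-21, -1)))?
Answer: Rational(4429301809, 44320715649) ≈ 0.099938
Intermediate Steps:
p = Rational(3902, 1281) (p = Add(Mul(58, Rational(1, 61)), Mul(-44, Rational(-1, 21))) = Add(Rational(58, 61), Rational(44, 21)) = Rational(3902, 1281) ≈ 3.0461)
Mul(Pow(Add(p, -55), 2), Pow(27009, -1)) = Mul(Pow(Add(Rational(3902, 1281), -55), 2), Pow(27009, -1)) = Mul(Pow(Rational(-66553, 1281), 2), Rational(1, 27009)) = Mul(Rational(4429301809, 1640961), Rational(1, 27009)) = Rational(4429301809, 44320715649)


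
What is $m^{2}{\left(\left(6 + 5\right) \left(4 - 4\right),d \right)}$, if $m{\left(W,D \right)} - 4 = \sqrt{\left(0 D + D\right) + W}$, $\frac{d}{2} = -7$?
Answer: $\left(4 + i \sqrt{14}\right)^{2} \approx 2.0 + 29.933 i$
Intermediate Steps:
$d = -14$ ($d = 2 \left(-7\right) = -14$)
$m{\left(W,D \right)} = 4 + \sqrt{D + W}$ ($m{\left(W,D \right)} = 4 + \sqrt{\left(0 D + D\right) + W} = 4 + \sqrt{\left(0 + D\right) + W} = 4 + \sqrt{D + W}$)
$m^{2}{\left(\left(6 + 5\right) \left(4 - 4\right),d \right)} = \left(4 + \sqrt{-14 + \left(6 + 5\right) \left(4 - 4\right)}\right)^{2} = \left(4 + \sqrt{-14 + 11 \cdot 0}\right)^{2} = \left(4 + \sqrt{-14 + 0}\right)^{2} = \left(4 + \sqrt{-14}\right)^{2} = \left(4 + i \sqrt{14}\right)^{2}$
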